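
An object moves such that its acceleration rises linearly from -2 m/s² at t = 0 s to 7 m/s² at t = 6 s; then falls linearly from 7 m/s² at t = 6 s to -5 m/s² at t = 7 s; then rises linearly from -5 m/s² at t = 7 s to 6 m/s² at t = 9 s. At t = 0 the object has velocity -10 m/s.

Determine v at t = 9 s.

7 m/s

Δv equals the area under the a-t graph; then v = v₀ + Δv.
0–6 s: ½(-2 + 7)(6) = 15 m/s
6–7 s: ½(7 + -5)(1) = 1 m/s
7–9 s: ½(-5 + 6)(2) = 1 m/s
Δv = 17 m/s, so v(9) = -10 + (17) = 7 m/s.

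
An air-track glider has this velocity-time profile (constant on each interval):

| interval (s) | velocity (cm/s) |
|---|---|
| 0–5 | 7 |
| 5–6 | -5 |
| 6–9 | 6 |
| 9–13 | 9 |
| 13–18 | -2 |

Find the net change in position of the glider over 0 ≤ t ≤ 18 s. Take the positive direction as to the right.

74 cm

Net displacement equals the area under the velocity-time graph (areas below the axis count negative).
0–5 s: 7 × 5 = 35 cm
5–6 s: -5 × 1 = -5 cm
6–9 s: 6 × 3 = 18 cm
9–13 s: 9 × 4 = 36 cm
13–18 s: -2 × 5 = -10 cm
Net displacement = 74 cm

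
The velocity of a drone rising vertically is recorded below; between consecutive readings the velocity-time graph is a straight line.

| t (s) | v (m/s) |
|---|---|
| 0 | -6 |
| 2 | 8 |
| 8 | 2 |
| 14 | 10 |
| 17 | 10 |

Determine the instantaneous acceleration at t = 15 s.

0 m/s²

Acceleration is the slope of the v-t graph on 14–17 s: (10 − 10)/(17 − 14) = 0 m/s².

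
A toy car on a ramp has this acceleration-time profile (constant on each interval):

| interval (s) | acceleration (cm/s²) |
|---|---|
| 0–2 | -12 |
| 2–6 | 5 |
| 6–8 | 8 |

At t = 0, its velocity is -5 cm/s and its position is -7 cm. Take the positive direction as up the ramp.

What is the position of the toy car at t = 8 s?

-119 cm

On each constant-a segment, Δv = aΔt and Δx = v₀Δt + ½aΔt²; chain segment to segment.
0–2 s: v starts -5 cm/s; Δx = -5·2 + ½·-12·2² = -34 cm; v ends -29 cm/s.
2–6 s: v starts -29 cm/s; Δx = -29·4 + ½·5·4² = -76 cm; v ends -9 cm/s.
6–8 s: v starts -9 cm/s; Δx = -9·2 + ½·8·2² = -2 cm; v ends 7 cm/s.
x(8) = -7 + Σ Δx = -119 cm.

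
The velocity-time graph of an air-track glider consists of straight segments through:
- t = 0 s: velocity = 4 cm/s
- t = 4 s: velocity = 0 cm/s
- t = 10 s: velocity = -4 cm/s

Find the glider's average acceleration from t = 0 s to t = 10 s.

-0.8 cm/s²

Average acceleration = Δv/Δt = (-4 − 4)/(10 − 0) = -0.8 cm/s².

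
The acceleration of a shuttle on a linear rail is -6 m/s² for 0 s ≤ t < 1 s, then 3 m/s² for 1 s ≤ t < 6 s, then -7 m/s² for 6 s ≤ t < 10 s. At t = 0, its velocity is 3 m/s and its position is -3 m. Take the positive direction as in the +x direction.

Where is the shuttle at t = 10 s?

On each constant-a segment, Δv = aΔt and Δx = v₀Δt + ½aΔt²; chain segment to segment.
0–1 s: v starts 3 m/s; Δx = 3·1 + ½·-6·1² = 0 m; v ends -3 m/s.
1–6 s: v starts -3 m/s; Δx = -3·5 + ½·3·5² = 22.5 m; v ends 12 m/s.
6–10 s: v starts 12 m/s; Δx = 12·4 + ½·-7·4² = -8 m; v ends -16 m/s.
x(10) = -3 + Σ Δx = 11.5 m.

11.5 m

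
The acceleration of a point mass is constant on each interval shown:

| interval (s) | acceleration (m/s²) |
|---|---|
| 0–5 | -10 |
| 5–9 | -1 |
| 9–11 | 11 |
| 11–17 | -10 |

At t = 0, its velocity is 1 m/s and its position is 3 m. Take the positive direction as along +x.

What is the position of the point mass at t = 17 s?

-771 m

On each constant-a segment, Δv = aΔt and Δx = v₀Δt + ½aΔt²; chain segment to segment.
0–5 s: v starts 1 m/s; Δx = 1·5 + ½·-10·5² = -120 m; v ends -49 m/s.
5–9 s: v starts -49 m/s; Δx = -49·4 + ½·-1·4² = -204 m; v ends -53 m/s.
9–11 s: v starts -53 m/s; Δx = -53·2 + ½·11·2² = -84 m; v ends -31 m/s.
11–17 s: v starts -31 m/s; Δx = -31·6 + ½·-10·6² = -366 m; v ends -91 m/s.
x(17) = 3 + Σ Δx = -771 m.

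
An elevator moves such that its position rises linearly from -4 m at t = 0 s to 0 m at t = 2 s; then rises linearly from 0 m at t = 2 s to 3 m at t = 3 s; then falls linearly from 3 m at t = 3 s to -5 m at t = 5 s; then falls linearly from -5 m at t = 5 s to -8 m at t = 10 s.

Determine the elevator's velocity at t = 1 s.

Velocity is the slope of the x-t graph on 0–2 s: (0 − -4)/(2 − 0) = 2 m/s.

2 m/s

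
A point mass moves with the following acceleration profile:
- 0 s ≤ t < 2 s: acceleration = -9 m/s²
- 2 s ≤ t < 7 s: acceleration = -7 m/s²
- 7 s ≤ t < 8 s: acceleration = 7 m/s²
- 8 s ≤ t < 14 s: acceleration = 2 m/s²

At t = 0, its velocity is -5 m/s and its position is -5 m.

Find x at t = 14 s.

On each constant-a segment, Δv = aΔt and Δx = v₀Δt + ½aΔt²; chain segment to segment.
0–2 s: v starts -5 m/s; Δx = -5·2 + ½·-9·2² = -28 m; v ends -23 m/s.
2–7 s: v starts -23 m/s; Δx = -23·5 + ½·-7·5² = -202.5 m; v ends -58 m/s.
7–8 s: v starts -58 m/s; Δx = -58·1 + ½·7·1² = -54.5 m; v ends -51 m/s.
8–14 s: v starts -51 m/s; Δx = -51·6 + ½·2·6² = -270 m; v ends -39 m/s.
x(14) = -5 + Σ Δx = -560 m.

-560 m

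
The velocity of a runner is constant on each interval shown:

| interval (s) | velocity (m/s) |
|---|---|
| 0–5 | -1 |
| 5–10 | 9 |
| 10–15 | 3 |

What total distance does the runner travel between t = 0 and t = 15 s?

65 m

Total distance travelled is ∫|v| dt — sum the magnitudes of each area piece.
0–5 s: |-1| × 5 = 5 m
5–10 s: |9| × 5 = 45 m
10–15 s: |3| × 5 = 15 m
Total distance = 65 m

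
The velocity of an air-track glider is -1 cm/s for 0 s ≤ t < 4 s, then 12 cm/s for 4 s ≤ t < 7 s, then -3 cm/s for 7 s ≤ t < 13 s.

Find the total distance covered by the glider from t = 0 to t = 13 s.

Distance (not displacement) is the total path length: add the absolute areas under v-t.
0–4 s: |-1| × 4 = 4 cm
4–7 s: |12| × 3 = 36 cm
7–13 s: |-3| × 6 = 18 cm
Total distance = 58 cm

58 cm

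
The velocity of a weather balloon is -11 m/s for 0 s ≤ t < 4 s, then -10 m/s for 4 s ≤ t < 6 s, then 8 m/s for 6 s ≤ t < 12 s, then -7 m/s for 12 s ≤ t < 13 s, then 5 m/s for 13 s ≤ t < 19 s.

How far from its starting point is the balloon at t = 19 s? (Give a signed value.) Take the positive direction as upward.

7 m

Net displacement equals the area under the velocity-time graph (areas below the axis count negative).
0–4 s: -11 × 4 = -44 m
4–6 s: -10 × 2 = -20 m
6–12 s: 8 × 6 = 48 m
12–13 s: -7 × 1 = -7 m
13–19 s: 5 × 6 = 30 m
Net displacement = 7 m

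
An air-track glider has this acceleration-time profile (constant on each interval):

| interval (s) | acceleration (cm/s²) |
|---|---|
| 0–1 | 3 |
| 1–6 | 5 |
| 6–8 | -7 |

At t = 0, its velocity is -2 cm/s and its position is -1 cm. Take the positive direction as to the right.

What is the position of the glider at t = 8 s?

104 cm

On each constant-a segment, Δv = aΔt and Δx = v₀Δt + ½aΔt²; chain segment to segment.
0–1 s: v starts -2 cm/s; Δx = -2·1 + ½·3·1² = -0.5 cm; v ends 1 cm/s.
1–6 s: v starts 1 cm/s; Δx = 1·5 + ½·5·5² = 67.5 cm; v ends 26 cm/s.
6–8 s: v starts 26 cm/s; Δx = 26·2 + ½·-7·2² = 38 cm; v ends 12 cm/s.
x(8) = -1 + Σ Δx = 104 cm.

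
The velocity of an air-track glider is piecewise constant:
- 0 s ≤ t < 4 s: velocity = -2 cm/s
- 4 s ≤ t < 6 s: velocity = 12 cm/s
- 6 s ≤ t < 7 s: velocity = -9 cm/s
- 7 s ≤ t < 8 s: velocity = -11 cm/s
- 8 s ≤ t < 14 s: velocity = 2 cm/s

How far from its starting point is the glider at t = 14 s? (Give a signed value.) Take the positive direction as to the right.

8 cm

Net displacement equals the area under the velocity-time graph (areas below the axis count negative).
0–4 s: -2 × 4 = -8 cm
4–6 s: 12 × 2 = 24 cm
6–7 s: -9 × 1 = -9 cm
7–8 s: -11 × 1 = -11 cm
8–14 s: 2 × 6 = 12 cm
Net displacement = 8 cm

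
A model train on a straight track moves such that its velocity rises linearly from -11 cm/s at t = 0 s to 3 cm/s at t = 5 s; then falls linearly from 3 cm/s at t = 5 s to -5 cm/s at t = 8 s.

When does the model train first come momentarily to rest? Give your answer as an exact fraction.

v changes sign on 0–5 s (from -11 to 3); the graph is linear there, so v = 0 at t = 0 + (11)·(5 − 0)/(3 − -11) = 55/14 s.

t = 55/14 s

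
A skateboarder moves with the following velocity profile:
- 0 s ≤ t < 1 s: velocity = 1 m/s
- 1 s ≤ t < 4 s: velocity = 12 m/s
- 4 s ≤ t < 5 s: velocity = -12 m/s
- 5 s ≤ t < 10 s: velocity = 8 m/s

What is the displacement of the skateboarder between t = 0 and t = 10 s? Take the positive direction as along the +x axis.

Net displacement equals the area under the velocity-time graph (areas below the axis count negative).
0–1 s: 1 × 1 = 1 m
1–4 s: 12 × 3 = 36 m
4–5 s: -12 × 1 = -12 m
5–10 s: 8 × 5 = 40 m
Net displacement = 65 m

65 m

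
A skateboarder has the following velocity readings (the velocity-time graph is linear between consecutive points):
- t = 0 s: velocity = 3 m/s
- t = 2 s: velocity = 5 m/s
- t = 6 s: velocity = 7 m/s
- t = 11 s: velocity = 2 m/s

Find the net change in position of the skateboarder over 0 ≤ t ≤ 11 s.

Net displacement equals the area under the velocity-time graph (areas below the axis count negative).
0–2 s: ½(3 + 5)(2) = 8 m
2–6 s: ½(5 + 7)(4) = 24 m
6–11 s: ½(7 + 2)(5) = 22.5 m
Net displacement = 54.5 m

54.5 m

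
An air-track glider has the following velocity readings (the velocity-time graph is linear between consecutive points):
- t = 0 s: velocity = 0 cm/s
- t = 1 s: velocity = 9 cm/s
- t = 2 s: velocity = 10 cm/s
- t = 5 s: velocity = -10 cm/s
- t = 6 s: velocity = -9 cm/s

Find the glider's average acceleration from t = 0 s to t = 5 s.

-2 cm/s²

Average acceleration = Δv/Δt = (-10 − 0)/(5 − 0) = -2 cm/s².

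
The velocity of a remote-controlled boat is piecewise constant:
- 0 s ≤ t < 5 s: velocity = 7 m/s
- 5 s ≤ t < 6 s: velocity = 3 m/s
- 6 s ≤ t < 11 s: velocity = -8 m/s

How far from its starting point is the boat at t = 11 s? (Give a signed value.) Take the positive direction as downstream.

Displacement is the signed area under the v-t curve.
0–5 s: 7 × 5 = 35 m
5–6 s: 3 × 1 = 3 m
6–11 s: -8 × 5 = -40 m
Net displacement = -2 m

-2 m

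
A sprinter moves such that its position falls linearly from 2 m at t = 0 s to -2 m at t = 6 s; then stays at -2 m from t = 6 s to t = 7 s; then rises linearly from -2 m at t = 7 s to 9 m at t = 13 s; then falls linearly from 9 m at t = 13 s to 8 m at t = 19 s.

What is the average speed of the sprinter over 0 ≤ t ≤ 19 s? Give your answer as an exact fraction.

Average speed = (total path length)/(elapsed time); on a piecewise-linear x-t graph the path length is Σ|Δx|.
0–6 s: |Δx| = |-2 − 2| = 4 m
6–7 s: |Δx| = |-2 − -2| = 0 m
7–13 s: |Δx| = |9 − -2| = 11 m
13–19 s: |Δx| = |8 − 9| = 1 m
Total path = 16 m; average speed = 16/19 = 16/19 m/s.

16/19 m/s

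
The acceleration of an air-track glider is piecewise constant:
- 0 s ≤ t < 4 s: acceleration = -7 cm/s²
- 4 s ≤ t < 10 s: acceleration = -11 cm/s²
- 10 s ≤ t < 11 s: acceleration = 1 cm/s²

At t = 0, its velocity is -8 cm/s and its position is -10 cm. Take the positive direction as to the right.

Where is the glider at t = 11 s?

-613.5 cm

On each constant-a segment, Δv = aΔt and Δx = v₀Δt + ½aΔt²; chain segment to segment.
0–4 s: v starts -8 cm/s; Δx = -8·4 + ½·-7·4² = -88 cm; v ends -36 cm/s.
4–10 s: v starts -36 cm/s; Δx = -36·6 + ½·-11·6² = -414 cm; v ends -102 cm/s.
10–11 s: v starts -102 cm/s; Δx = -102·1 + ½·1·1² = -101.5 cm; v ends -101 cm/s.
x(11) = -10 + Σ Δx = -613.5 cm.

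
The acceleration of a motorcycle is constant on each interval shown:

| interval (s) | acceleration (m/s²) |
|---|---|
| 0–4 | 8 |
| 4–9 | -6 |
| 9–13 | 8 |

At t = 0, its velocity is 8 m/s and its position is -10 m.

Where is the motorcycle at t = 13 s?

On each constant-a segment, Δv = aΔt and Δx = v₀Δt + ½aΔt²; chain segment to segment.
0–4 s: v starts 8 m/s; Δx = 8·4 + ½·8·4² = 96 m; v ends 40 m/s.
4–9 s: v starts 40 m/s; Δx = 40·5 + ½·-6·5² = 125 m; v ends 10 m/s.
9–13 s: v starts 10 m/s; Δx = 10·4 + ½·8·4² = 104 m; v ends 42 m/s.
x(13) = -10 + Σ Δx = 315 m.

315 m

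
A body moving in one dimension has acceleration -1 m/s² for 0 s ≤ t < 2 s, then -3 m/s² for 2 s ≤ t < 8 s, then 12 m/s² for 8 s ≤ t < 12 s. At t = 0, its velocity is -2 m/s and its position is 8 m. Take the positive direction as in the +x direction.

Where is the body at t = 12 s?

-68 m

On each constant-a segment, Δv = aΔt and Δx = v₀Δt + ½aΔt²; chain segment to segment.
0–2 s: v starts -2 m/s; Δx = -2·2 + ½·-1·2² = -6 m; v ends -4 m/s.
2–8 s: v starts -4 m/s; Δx = -4·6 + ½·-3·6² = -78 m; v ends -22 m/s.
8–12 s: v starts -22 m/s; Δx = -22·4 + ½·12·4² = 8 m; v ends 26 m/s.
x(12) = 8 + Σ Δx = -68 m.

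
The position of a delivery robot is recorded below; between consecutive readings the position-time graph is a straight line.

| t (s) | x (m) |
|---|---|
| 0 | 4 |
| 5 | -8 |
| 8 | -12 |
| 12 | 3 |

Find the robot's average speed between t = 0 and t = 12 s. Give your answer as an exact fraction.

Average speed = (total path length)/(elapsed time); on a piecewise-linear x-t graph the path length is Σ|Δx|.
0–5 s: |Δx| = |-8 − 4| = 12 m
5–8 s: |Δx| = |-12 − -8| = 4 m
8–12 s: |Δx| = |3 − -12| = 15 m
Total path = 31 m; average speed = 31/12 = 31/12 m/s.

31/12 m/s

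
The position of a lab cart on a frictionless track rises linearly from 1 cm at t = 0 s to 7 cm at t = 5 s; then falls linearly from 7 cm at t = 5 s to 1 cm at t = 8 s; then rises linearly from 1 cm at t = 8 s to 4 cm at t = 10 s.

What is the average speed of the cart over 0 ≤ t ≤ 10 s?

1.5 cm/s

Average speed = (total path length)/(elapsed time); on a piecewise-linear x-t graph the path length is Σ|Δx|.
0–5 s: |Δx| = |7 − 1| = 6 cm
5–8 s: |Δx| = |1 − 7| = 6 cm
8–10 s: |Δx| = |4 − 1| = 3 cm
Total path = 15 cm; average speed = 15/10 = 1.5 cm/s.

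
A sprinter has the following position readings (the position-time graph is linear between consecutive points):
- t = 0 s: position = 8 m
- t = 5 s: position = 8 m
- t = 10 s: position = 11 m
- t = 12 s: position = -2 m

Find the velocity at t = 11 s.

-6.5 m/s

Velocity is the slope of the x-t graph on 10–12 s: (-2 − 11)/(12 − 10) = -6.5 m/s.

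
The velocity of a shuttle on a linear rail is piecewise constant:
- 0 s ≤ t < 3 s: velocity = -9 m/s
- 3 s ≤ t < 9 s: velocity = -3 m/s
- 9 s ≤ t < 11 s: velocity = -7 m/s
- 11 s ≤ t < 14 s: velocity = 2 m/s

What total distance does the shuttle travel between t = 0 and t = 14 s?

65 m

Total distance travelled is ∫|v| dt — sum the magnitudes of each area piece.
0–3 s: |-9| × 3 = 27 m
3–9 s: |-3| × 6 = 18 m
9–11 s: |-7| × 2 = 14 m
11–14 s: |2| × 3 = 6 m
Total distance = 65 m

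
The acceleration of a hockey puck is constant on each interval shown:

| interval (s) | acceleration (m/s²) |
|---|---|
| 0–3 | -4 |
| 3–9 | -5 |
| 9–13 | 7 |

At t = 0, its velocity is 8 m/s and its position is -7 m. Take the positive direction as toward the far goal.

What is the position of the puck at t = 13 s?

-195 m

On each constant-a segment, Δv = aΔt and Δx = v₀Δt + ½aΔt²; chain segment to segment.
0–3 s: v starts 8 m/s; Δx = 8·3 + ½·-4·3² = 6 m; v ends -4 m/s.
3–9 s: v starts -4 m/s; Δx = -4·6 + ½·-5·6² = -114 m; v ends -34 m/s.
9–13 s: v starts -34 m/s; Δx = -34·4 + ½·7·4² = -80 m; v ends -6 m/s.
x(13) = -7 + Σ Δx = -195 m.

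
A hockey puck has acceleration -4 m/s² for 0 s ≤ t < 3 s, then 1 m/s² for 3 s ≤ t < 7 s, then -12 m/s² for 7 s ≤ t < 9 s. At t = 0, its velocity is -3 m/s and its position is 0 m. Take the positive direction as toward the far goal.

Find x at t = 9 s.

On each constant-a segment, Δv = aΔt and Δx = v₀Δt + ½aΔt²; chain segment to segment.
0–3 s: v starts -3 m/s; Δx = -3·3 + ½·-4·3² = -27 m; v ends -15 m/s.
3–7 s: v starts -15 m/s; Δx = -15·4 + ½·1·4² = -52 m; v ends -11 m/s.
7–9 s: v starts -11 m/s; Δx = -11·2 + ½·-12·2² = -46 m; v ends -35 m/s.
x(9) = 0 + Σ Δx = -125 m.

-125 m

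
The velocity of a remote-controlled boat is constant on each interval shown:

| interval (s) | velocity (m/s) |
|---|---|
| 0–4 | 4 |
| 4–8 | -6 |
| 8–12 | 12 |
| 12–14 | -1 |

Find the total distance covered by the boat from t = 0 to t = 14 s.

90 m

Distance (not displacement) is the total path length: add the absolute areas under v-t.
0–4 s: |4| × 4 = 16 m
4–8 s: |-6| × 4 = 24 m
8–12 s: |12| × 4 = 48 m
12–14 s: |-1| × 2 = 2 m
Total distance = 90 m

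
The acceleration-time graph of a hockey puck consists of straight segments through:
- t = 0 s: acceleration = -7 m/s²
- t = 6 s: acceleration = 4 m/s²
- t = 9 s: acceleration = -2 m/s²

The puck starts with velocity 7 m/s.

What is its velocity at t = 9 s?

Δv equals the area under the a-t graph; then v = v₀ + Δv.
0–6 s: ½(-7 + 4)(6) = -9 m/s
6–9 s: ½(4 + -2)(3) = 3 m/s
Δv = -6 m/s, so v(9) = 7 + (-6) = 1 m/s.

1 m/s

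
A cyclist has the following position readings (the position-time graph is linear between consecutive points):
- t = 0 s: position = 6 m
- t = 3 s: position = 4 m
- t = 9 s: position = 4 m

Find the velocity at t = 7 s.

Velocity is the slope of the x-t graph on 3–9 s: (4 − 4)/(9 − 3) = 0 m/s.

0 m/s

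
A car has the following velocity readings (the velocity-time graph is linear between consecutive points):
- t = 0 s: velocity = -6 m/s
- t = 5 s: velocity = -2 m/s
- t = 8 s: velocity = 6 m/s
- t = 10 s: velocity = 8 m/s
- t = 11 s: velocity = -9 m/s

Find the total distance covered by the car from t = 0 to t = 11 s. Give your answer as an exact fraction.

778/17 m

Total distance travelled is ∫|v| dt — sum the magnitudes of each area piece.
0–5 s: |½(-6 + -2)(5)| = 20 m
5–8 s: v = 0 at t = 5.75 s; triangle areas 0.75 + 6.75 = 7.5 m
8–10 s: |½(6 + 8)(2)| = 14 m
10–11 s: v = 0 at t = 178/17 s; triangle areas 32/17 + 81/34 = 145/34 m
Total distance = 778/17 m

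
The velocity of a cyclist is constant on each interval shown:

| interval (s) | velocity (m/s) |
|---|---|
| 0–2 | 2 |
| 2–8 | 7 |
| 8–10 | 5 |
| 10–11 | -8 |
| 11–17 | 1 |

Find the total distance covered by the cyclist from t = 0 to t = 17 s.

Total distance travelled is ∫|v| dt — sum the magnitudes of each area piece.
0–2 s: |2| × 2 = 4 m
2–8 s: |7| × 6 = 42 m
8–10 s: |5| × 2 = 10 m
10–11 s: |-8| × 1 = 8 m
11–17 s: |1| × 6 = 6 m
Total distance = 70 m

70 m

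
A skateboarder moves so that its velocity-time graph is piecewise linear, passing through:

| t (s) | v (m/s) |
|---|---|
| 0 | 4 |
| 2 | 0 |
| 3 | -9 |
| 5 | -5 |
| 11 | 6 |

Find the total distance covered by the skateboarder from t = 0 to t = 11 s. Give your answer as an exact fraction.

861/22 m

Total distance travelled is ∫|v| dt — sum the magnitudes of each area piece.
0–2 s: |½(4 + 0)(2)| = 4 m
2–3 s: |½(0 + -9)(1)| = 4.5 m
3–5 s: |½(-9 + -5)(2)| = 14 m
5–11 s: v = 0 at t = 85/11 s; triangle areas 75/11 + 108/11 = 183/11 m
Total distance = 861/22 m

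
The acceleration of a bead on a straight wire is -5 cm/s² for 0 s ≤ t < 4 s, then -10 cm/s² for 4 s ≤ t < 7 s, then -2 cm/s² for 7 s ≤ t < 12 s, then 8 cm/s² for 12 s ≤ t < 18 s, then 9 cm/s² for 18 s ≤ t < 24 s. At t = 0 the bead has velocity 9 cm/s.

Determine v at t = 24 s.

Δv equals the area under the a-t graph; then v = v₀ + Δv.
0–4 s: -5 × 4 = -20 cm/s
4–7 s: -10 × 3 = -30 cm/s
7–12 s: -2 × 5 = -10 cm/s
12–18 s: 8 × 6 = 48 cm/s
18–24 s: 9 × 6 = 54 cm/s
Δv = 42 cm/s, so v(24) = 9 + (42) = 51 cm/s.

51 cm/s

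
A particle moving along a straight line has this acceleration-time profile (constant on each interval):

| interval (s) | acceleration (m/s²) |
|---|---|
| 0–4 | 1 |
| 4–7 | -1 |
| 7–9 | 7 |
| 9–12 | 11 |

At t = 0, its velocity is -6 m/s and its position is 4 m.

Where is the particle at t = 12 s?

On each constant-a segment, Δv = aΔt and Δx = v₀Δt + ½aΔt²; chain segment to segment.
0–4 s: v starts -6 m/s; Δx = -6·4 + ½·1·4² = -16 m; v ends -2 m/s.
4–7 s: v starts -2 m/s; Δx = -2·3 + ½·-1·3² = -10.5 m; v ends -5 m/s.
7–9 s: v starts -5 m/s; Δx = -5·2 + ½·7·2² = 4 m; v ends 9 m/s.
9–12 s: v starts 9 m/s; Δx = 9·3 + ½·11·3² = 76.5 m; v ends 42 m/s.
x(12) = 4 + Σ Δx = 58 m.

58 m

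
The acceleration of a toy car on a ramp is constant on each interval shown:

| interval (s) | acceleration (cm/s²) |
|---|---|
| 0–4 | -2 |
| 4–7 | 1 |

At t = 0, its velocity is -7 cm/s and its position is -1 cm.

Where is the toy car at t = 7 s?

On each constant-a segment, Δv = aΔt and Δx = v₀Δt + ½aΔt²; chain segment to segment.
0–4 s: v starts -7 cm/s; Δx = -7·4 + ½·-2·4² = -44 cm; v ends -15 cm/s.
4–7 s: v starts -15 cm/s; Δx = -15·3 + ½·1·3² = -40.5 cm; v ends -12 cm/s.
x(7) = -1 + Σ Δx = -85.5 cm.

-85.5 cm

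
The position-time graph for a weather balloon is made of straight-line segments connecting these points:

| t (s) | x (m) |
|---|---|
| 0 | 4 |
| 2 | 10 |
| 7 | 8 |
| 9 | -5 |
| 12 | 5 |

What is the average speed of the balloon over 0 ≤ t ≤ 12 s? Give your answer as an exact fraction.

Average speed = (total path length)/(elapsed time); on a piecewise-linear x-t graph the path length is Σ|Δx|.
0–2 s: |Δx| = |10 − 4| = 6 m
2–7 s: |Δx| = |8 − 10| = 2 m
7–9 s: |Δx| = |-5 − 8| = 13 m
9–12 s: |Δx| = |5 − -5| = 10 m
Total path = 31 m; average speed = 31/12 = 31/12 m/s.

31/12 m/s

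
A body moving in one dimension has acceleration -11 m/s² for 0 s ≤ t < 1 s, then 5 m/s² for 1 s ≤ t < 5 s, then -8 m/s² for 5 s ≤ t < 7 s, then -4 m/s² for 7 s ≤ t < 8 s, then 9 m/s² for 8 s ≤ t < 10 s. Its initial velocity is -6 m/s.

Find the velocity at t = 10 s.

Δv equals the area under the a-t graph; then v = v₀ + Δv.
0–1 s: -11 × 1 = -11 m/s
1–5 s: 5 × 4 = 20 m/s
5–7 s: -8 × 2 = -16 m/s
7–8 s: -4 × 1 = -4 m/s
8–10 s: 9 × 2 = 18 m/s
Δv = 7 m/s, so v(10) = -6 + (7) = 1 m/s.

1 m/s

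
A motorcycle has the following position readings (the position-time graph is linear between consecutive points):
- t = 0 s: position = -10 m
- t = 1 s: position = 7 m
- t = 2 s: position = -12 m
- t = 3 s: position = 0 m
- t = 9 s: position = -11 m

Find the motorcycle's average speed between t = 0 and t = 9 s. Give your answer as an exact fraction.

Average speed = (total path length)/(elapsed time); on a piecewise-linear x-t graph the path length is Σ|Δx|.
0–1 s: |Δx| = |7 − -10| = 17 m
1–2 s: |Δx| = |-12 − 7| = 19 m
2–3 s: |Δx| = |0 − -12| = 12 m
3–9 s: |Δx| = |-11 − 0| = 11 m
Total path = 59 m; average speed = 59/9 = 59/9 m/s.

59/9 m/s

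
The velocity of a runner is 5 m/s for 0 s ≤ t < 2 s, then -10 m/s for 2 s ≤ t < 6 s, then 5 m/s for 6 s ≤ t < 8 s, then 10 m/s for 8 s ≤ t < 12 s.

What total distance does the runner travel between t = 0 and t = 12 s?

100 m

Total distance travelled is ∫|v| dt — sum the magnitudes of each area piece.
0–2 s: |5| × 2 = 10 m
2–6 s: |-10| × 4 = 40 m
6–8 s: |5| × 2 = 10 m
8–12 s: |10| × 4 = 40 m
Total distance = 100 m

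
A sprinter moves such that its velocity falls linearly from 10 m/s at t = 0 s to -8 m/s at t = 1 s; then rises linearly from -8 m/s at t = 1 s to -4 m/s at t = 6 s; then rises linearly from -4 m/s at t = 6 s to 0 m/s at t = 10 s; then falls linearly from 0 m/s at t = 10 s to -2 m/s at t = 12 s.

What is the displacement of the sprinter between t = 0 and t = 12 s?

-39 m

Net displacement equals the area under the velocity-time graph (areas below the axis count negative).
0–1 s: ½(10 + -8)(1) = 1 m
1–6 s: ½(-8 + -4)(5) = -30 m
6–10 s: ½(-4 + 0)(4) = -8 m
10–12 s: ½(0 + -2)(2) = -2 m
Net displacement = -39 m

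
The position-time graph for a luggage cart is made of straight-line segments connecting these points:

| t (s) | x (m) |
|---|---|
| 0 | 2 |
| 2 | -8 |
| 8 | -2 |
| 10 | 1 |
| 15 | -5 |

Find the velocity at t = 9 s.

1.5 m/s

Velocity is the slope of the x-t graph on 8–10 s: (1 − -2)/(10 − 8) = 1.5 m/s.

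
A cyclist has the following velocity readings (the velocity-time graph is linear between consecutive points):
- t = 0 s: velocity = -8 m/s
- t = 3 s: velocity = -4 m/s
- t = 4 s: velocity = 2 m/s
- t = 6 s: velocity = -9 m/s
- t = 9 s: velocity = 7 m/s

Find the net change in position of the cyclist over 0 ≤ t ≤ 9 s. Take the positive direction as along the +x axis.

Displacement is the signed area under the v-t curve.
0–3 s: ½(-8 + -4)(3) = -18 m
3–4 s: ½(-4 + 2)(1) = -1 m
4–6 s: ½(2 + -9)(2) = -7 m
6–9 s: ½(-9 + 7)(3) = -3 m
Net displacement = -29 m

-29 m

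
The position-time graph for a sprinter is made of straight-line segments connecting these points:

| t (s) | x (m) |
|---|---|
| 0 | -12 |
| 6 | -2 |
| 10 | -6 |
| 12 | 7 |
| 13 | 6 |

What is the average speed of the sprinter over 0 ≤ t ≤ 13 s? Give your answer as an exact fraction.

Average speed = (total path length)/(elapsed time); on a piecewise-linear x-t graph the path length is Σ|Δx|.
0–6 s: |Δx| = |-2 − -12| = 10 m
6–10 s: |Δx| = |-6 − -2| = 4 m
10–12 s: |Δx| = |7 − -6| = 13 m
12–13 s: |Δx| = |6 − 7| = 1 m
Total path = 28 m; average speed = 28/13 = 28/13 m/s.

28/13 m/s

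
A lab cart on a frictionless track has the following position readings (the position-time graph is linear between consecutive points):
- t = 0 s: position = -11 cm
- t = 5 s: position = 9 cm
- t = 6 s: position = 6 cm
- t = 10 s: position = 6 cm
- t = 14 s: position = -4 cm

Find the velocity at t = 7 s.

0 cm/s

Velocity is the slope of the x-t graph on 6–10 s: (6 − 6)/(10 − 6) = 0 cm/s.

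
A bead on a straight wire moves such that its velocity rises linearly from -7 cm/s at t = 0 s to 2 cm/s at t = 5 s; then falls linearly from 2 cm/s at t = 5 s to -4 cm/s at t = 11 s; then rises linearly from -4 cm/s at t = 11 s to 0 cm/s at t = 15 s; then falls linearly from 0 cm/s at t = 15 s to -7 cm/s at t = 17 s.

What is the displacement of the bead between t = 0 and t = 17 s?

Net displacement equals the area under the velocity-time graph (areas below the axis count negative).
0–5 s: ½(-7 + 2)(5) = -12.5 cm
5–11 s: ½(2 + -4)(6) = -6 cm
11–15 s: ½(-4 + 0)(4) = -8 cm
15–17 s: ½(0 + -7)(2) = -7 cm
Net displacement = -33.5 cm

-33.5 cm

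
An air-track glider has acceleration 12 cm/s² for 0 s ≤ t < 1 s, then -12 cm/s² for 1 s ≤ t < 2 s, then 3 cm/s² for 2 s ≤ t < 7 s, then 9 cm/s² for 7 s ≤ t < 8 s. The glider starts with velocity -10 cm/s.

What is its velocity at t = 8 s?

14 cm/s

Δv equals the area under the a-t graph; then v = v₀ + Δv.
0–1 s: 12 × 1 = 12 cm/s
1–2 s: -12 × 1 = -12 cm/s
2–7 s: 3 × 5 = 15 cm/s
7–8 s: 9 × 1 = 9 cm/s
Δv = 24 cm/s, so v(8) = -10 + (24) = 14 cm/s.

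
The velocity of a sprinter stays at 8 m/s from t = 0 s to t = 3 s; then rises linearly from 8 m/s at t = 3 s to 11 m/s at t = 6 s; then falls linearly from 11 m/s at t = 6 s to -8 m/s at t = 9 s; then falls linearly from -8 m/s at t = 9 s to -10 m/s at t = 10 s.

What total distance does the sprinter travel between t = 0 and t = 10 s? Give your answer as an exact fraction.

1446/19 m

Total distance travelled is ∫|v| dt — sum the magnitudes of each area piece.
0–3 s: |8| × 3 = 24 m
3–6 s: |½(8 + 11)(3)| = 28.5 m
6–9 s: v = 0 at t = 147/19 s; triangle areas 363/38 + 96/19 = 555/38 m
9–10 s: |½(-8 + -10)(1)| = 9 m
Total distance = 1446/19 m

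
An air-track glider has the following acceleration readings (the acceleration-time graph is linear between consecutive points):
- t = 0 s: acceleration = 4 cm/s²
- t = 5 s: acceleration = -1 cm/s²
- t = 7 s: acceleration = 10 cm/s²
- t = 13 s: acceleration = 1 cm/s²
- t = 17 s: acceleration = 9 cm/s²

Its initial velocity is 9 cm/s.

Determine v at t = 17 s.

78.5 cm/s

Δv equals the area under the a-t graph; then v = v₀ + Δv.
0–5 s: ½(4 + -1)(5) = 7.5 cm/s
5–7 s: ½(-1 + 10)(2) = 9 cm/s
7–13 s: ½(10 + 1)(6) = 33 cm/s
13–17 s: ½(1 + 9)(4) = 20 cm/s
Δv = 69.5 cm/s, so v(17) = 9 + (69.5) = 78.5 cm/s.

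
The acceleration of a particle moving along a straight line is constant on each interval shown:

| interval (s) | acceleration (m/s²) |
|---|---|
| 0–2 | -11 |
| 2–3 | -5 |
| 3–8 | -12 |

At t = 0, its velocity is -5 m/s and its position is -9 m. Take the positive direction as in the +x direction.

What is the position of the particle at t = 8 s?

On each constant-a segment, Δv = aΔt and Δx = v₀Δt + ½aΔt²; chain segment to segment.
0–2 s: v starts -5 m/s; Δx = -5·2 + ½·-11·2² = -32 m; v ends -27 m/s.
2–3 s: v starts -27 m/s; Δx = -27·1 + ½·-5·1² = -29.5 m; v ends -32 m/s.
3–8 s: v starts -32 m/s; Δx = -32·5 + ½·-12·5² = -310 m; v ends -92 m/s.
x(8) = -9 + Σ Δx = -380.5 m.

-380.5 m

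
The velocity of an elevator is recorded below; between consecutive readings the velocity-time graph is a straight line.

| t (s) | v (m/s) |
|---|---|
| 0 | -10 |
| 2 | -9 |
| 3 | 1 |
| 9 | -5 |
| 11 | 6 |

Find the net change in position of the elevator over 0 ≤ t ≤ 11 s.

-34 m

Net displacement equals the area under the velocity-time graph (areas below the axis count negative).
0–2 s: ½(-10 + -9)(2) = -19 m
2–3 s: ½(-9 + 1)(1) = -4 m
3–9 s: ½(1 + -5)(6) = -12 m
9–11 s: ½(-5 + 6)(2) = 1 m
Net displacement = -34 m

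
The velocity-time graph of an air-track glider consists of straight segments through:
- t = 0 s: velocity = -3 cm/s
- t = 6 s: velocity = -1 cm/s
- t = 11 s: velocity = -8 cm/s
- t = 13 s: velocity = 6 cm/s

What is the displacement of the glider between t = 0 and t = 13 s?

Displacement is the signed area under the v-t curve.
0–6 s: ½(-3 + -1)(6) = -12 cm
6–11 s: ½(-1 + -8)(5) = -22.5 cm
11–13 s: ½(-8 + 6)(2) = -2 cm
Net displacement = -36.5 cm

-36.5 cm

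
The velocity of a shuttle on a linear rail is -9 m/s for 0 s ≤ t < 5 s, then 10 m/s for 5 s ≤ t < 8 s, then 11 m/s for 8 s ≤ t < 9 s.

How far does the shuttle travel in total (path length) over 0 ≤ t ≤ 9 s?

Total distance travelled is ∫|v| dt — sum the magnitudes of each area piece.
0–5 s: |-9| × 5 = 45 m
5–8 s: |10| × 3 = 30 m
8–9 s: |11| × 1 = 11 m
Total distance = 86 m

86 m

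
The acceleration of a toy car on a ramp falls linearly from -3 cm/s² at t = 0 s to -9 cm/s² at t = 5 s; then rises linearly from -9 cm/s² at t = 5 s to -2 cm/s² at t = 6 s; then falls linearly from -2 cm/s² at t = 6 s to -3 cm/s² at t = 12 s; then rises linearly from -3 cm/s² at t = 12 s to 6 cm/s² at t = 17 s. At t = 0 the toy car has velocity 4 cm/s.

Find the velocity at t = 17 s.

-39 cm/s

Δv equals the area under the a-t graph; then v = v₀ + Δv.
0–5 s: ½(-3 + -9)(5) = -30 cm/s
5–6 s: ½(-9 + -2)(1) = -5.5 cm/s
6–12 s: ½(-2 + -3)(6) = -15 cm/s
12–17 s: ½(-3 + 6)(5) = 7.5 cm/s
Δv = -43 cm/s, so v(17) = 4 + (-43) = -39 cm/s.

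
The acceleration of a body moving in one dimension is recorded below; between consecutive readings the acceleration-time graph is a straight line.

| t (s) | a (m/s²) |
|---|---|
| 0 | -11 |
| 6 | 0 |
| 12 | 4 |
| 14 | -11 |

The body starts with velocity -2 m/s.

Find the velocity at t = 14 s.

-30 m/s

Δv equals the area under the a-t graph; then v = v₀ + Δv.
0–6 s: ½(-11 + 0)(6) = -33 m/s
6–12 s: ½(0 + 4)(6) = 12 m/s
12–14 s: ½(4 + -11)(2) = -7 m/s
Δv = -28 m/s, so v(14) = -2 + (-28) = -30 m/s.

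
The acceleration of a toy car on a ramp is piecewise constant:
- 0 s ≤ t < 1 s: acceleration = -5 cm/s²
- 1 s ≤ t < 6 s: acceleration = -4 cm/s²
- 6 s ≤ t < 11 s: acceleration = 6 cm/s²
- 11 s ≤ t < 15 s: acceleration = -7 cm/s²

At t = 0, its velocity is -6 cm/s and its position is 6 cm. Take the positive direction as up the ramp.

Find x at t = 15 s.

-247.5 cm

On each constant-a segment, Δv = aΔt and Δx = v₀Δt + ½aΔt²; chain segment to segment.
0–1 s: v starts -6 cm/s; Δx = -6·1 + ½·-5·1² = -8.5 cm; v ends -11 cm/s.
1–6 s: v starts -11 cm/s; Δx = -11·5 + ½·-4·5² = -105 cm; v ends -31 cm/s.
6–11 s: v starts -31 cm/s; Δx = -31·5 + ½·6·5² = -80 cm; v ends -1 cm/s.
11–15 s: v starts -1 cm/s; Δx = -1·4 + ½·-7·4² = -60 cm; v ends -29 cm/s.
x(15) = 6 + Σ Δx = -247.5 cm.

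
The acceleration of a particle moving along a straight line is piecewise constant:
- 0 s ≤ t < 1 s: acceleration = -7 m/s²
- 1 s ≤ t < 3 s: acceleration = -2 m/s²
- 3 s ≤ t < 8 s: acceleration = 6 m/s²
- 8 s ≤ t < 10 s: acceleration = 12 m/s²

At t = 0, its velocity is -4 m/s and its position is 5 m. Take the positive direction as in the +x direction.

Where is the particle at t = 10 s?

On each constant-a segment, Δv = aΔt and Δx = v₀Δt + ½aΔt²; chain segment to segment.
0–1 s: v starts -4 m/s; Δx = -4·1 + ½·-7·1² = -7.5 m; v ends -11 m/s.
1–3 s: v starts -11 m/s; Δx = -11·2 + ½·-2·2² = -26 m; v ends -15 m/s.
3–8 s: v starts -15 m/s; Δx = -15·5 + ½·6·5² = 0 m; v ends 15 m/s.
8–10 s: v starts 15 m/s; Δx = 15·2 + ½·12·2² = 54 m; v ends 39 m/s.
x(10) = 5 + Σ Δx = 25.5 m.

25.5 m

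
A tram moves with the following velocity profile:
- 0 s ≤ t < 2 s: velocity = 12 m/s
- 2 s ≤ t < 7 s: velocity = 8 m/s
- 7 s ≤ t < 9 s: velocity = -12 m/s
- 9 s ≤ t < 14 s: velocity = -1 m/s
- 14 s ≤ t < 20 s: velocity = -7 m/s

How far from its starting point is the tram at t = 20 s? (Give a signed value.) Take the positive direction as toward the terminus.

Displacement is the signed area under the v-t curve.
0–2 s: 12 × 2 = 24 m
2–7 s: 8 × 5 = 40 m
7–9 s: -12 × 2 = -24 m
9–14 s: -1 × 5 = -5 m
14–20 s: -7 × 6 = -42 m
Net displacement = -7 m

-7 m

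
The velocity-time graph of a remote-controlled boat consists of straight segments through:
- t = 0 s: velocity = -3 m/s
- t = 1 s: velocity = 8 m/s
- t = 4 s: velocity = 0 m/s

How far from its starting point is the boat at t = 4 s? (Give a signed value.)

Net displacement equals the area under the velocity-time graph (areas below the axis count negative).
0–1 s: ½(-3 + 8)(1) = 2.5 m
1–4 s: ½(8 + 0)(3) = 12 m
Net displacement = 14.5 m

14.5 m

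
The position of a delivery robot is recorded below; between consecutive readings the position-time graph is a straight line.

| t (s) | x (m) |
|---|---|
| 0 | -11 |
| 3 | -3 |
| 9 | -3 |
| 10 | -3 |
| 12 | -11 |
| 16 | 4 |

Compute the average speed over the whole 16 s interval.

1.9375 m/s

Average speed = (total path length)/(elapsed time); on a piecewise-linear x-t graph the path length is Σ|Δx|.
0–3 s: |Δx| = |-3 − -11| = 8 m
3–9 s: |Δx| = |-3 − -3| = 0 m
9–10 s: |Δx| = |-3 − -3| = 0 m
10–12 s: |Δx| = |-11 − -3| = 8 m
12–16 s: |Δx| = |4 − -11| = 15 m
Total path = 31 m; average speed = 31/16 = 1.9375 m/s.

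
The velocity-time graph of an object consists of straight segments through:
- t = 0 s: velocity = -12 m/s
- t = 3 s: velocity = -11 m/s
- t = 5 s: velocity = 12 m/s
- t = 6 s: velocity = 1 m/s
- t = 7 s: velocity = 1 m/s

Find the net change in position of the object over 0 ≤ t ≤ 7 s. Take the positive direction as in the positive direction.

-26 m

Displacement is the signed area under the v-t curve.
0–3 s: ½(-12 + -11)(3) = -34.5 m
3–5 s: ½(-11 + 12)(2) = 1 m
5–6 s: ½(12 + 1)(1) = 6.5 m
6–7 s: 1 × 1 = 1 m
Net displacement = -26 m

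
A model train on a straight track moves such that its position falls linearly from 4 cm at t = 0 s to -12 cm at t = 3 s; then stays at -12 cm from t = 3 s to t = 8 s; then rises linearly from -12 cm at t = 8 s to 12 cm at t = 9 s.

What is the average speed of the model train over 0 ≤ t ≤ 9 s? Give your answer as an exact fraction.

40/9 cm/s

Average speed = (total path length)/(elapsed time); on a piecewise-linear x-t graph the path length is Σ|Δx|.
0–3 s: |Δx| = |-12 − 4| = 16 cm
3–8 s: |Δx| = |-12 − -12| = 0 cm
8–9 s: |Δx| = |12 − -12| = 24 cm
Total path = 40 cm; average speed = 40/9 = 40/9 cm/s.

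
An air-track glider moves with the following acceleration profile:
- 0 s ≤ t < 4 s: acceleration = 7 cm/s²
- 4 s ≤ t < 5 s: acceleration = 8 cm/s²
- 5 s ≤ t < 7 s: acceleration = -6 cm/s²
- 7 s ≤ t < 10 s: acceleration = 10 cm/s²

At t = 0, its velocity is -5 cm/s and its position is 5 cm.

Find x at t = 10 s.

On each constant-a segment, Δv = aΔt and Δx = v₀Δt + ½aΔt²; chain segment to segment.
0–4 s: v starts -5 cm/s; Δx = -5·4 + ½·7·4² = 36 cm; v ends 23 cm/s.
4–5 s: v starts 23 cm/s; Δx = 23·1 + ½·8·1² = 27 cm; v ends 31 cm/s.
5–7 s: v starts 31 cm/s; Δx = 31·2 + ½·-6·2² = 50 cm; v ends 19 cm/s.
7–10 s: v starts 19 cm/s; Δx = 19·3 + ½·10·3² = 102 cm; v ends 49 cm/s.
x(10) = 5 + Σ Δx = 220 cm.

220 cm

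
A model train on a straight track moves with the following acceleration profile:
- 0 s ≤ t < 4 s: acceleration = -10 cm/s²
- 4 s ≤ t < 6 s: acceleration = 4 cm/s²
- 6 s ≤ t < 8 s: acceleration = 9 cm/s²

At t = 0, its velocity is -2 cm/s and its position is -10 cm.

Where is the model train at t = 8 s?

On each constant-a segment, Δv = aΔt and Δx = v₀Δt + ½aΔt²; chain segment to segment.
0–4 s: v starts -2 cm/s; Δx = -2·4 + ½·-10·4² = -88 cm; v ends -42 cm/s.
4–6 s: v starts -42 cm/s; Δx = -42·2 + ½·4·2² = -76 cm; v ends -34 cm/s.
6–8 s: v starts -34 cm/s; Δx = -34·2 + ½·9·2² = -50 cm; v ends -16 cm/s.
x(8) = -10 + Σ Δx = -224 cm.

-224 cm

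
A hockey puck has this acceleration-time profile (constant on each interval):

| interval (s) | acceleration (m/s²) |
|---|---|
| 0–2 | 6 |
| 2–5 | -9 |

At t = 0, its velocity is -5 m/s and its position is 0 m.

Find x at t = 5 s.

On each constant-a segment, Δv = aΔt and Δx = v₀Δt + ½aΔt²; chain segment to segment.
0–2 s: v starts -5 m/s; Δx = -5·2 + ½·6·2² = 2 m; v ends 7 m/s.
2–5 s: v starts 7 m/s; Δx = 7·3 + ½·-9·3² = -19.5 m; v ends -20 m/s.
x(5) = 0 + Σ Δx = -17.5 m.

-17.5 m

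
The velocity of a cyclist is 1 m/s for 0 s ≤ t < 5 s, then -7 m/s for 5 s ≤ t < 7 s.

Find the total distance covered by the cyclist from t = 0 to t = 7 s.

19 m

Total distance travelled is ∫|v| dt — sum the magnitudes of each area piece.
0–5 s: |1| × 5 = 5 m
5–7 s: |-7| × 2 = 14 m
Total distance = 19 m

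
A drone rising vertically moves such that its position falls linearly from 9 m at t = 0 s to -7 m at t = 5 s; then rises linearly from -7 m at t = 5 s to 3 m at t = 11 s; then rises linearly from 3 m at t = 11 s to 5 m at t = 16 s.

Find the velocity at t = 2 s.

-3.2 m/s

Velocity is the slope of the x-t graph on 0–5 s: (-7 − 9)/(5 − 0) = -3.2 m/s.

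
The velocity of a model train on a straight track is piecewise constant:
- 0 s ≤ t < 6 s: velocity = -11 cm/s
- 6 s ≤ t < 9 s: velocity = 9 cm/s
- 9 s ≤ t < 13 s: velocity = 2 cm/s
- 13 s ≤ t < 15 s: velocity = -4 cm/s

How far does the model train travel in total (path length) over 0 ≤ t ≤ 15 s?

109 cm

Distance (not displacement) is the total path length: add the absolute areas under v-t.
0–6 s: |-11| × 6 = 66 cm
6–9 s: |9| × 3 = 27 cm
9–13 s: |2| × 4 = 8 cm
13–15 s: |-4| × 2 = 8 cm
Total distance = 109 cm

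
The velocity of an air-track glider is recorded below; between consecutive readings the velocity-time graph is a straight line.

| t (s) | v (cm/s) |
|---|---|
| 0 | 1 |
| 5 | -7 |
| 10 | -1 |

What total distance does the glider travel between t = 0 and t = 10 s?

35.625 cm

Total distance travelled is ∫|v| dt — sum the magnitudes of each area piece.
0–5 s: v = 0 at t = 0.625 s; triangle areas 0.3125 + 15.3125 = 15.625 cm
5–10 s: |½(-7 + -1)(5)| = 20 cm
Total distance = 35.625 cm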